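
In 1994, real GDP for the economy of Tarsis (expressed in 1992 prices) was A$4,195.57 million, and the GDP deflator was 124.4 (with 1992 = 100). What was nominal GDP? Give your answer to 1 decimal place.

Nominal GDP = Real × (GDP deflator/100) = 4195.57 × 1.244 = 5219.29.

A$5,219.3 million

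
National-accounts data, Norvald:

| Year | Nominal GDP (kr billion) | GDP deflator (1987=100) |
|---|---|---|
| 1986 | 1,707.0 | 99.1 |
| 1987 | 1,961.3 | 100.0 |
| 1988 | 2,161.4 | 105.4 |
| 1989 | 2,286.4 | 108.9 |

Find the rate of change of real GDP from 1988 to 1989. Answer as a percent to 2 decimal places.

Real GDP 1988 = 2161.4/1.054 = 2050.66.
Real GDP 1989 = 2286.4/1.089 = 2099.54.
Change = 2099.54/2050.66 − 1 = 0.0238.

2.38%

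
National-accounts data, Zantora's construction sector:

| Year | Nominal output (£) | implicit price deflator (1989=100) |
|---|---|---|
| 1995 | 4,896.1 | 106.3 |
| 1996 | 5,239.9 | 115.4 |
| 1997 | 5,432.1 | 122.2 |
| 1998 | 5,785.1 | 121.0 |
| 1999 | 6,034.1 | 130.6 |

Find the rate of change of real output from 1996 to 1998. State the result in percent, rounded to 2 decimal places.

Real output 1996 = 5239.9/1.154 = 4540.64.
Real output 1998 = 5785.1/1.210 = 4781.07.
Change = 4781.07/4540.64 − 1 = 0.0530.

5.30%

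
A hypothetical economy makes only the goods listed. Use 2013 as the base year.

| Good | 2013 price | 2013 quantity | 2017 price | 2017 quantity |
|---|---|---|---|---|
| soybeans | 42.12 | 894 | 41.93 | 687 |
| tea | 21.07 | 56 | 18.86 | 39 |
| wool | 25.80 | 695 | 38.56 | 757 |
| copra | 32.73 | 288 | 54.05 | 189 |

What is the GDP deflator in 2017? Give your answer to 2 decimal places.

124.29

Nominal GDP 2017 = 41.93·687 + 18.86·39 + 38.56·757 + 54.05·189 = 68946.82.
Real GDP 2017 (at 2013 prices) = 42.12·687 + 21.07·39 + 25.80·757 + 32.73·189 = 55474.74.
Deflator = Nominal/Real × 100 = 68946.82/55474.74 × 100 = 124.285.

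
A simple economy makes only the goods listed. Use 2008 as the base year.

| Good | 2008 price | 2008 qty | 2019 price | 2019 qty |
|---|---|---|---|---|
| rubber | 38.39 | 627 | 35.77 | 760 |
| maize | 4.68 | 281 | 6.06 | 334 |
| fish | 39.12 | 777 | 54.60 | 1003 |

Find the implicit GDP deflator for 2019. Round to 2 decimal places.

120.00

Nominal GDP 2019 = 35.77·760 + 6.06·334 + 54.60·1003 = 83973.04.
Real GDP 2019 (at 2008 prices) = 38.39·760 + 4.68·334 + 39.12·1003 = 69976.88.
Deflator = Nominal/Real × 100 = 83973.04/69976.88 × 100 = 120.001.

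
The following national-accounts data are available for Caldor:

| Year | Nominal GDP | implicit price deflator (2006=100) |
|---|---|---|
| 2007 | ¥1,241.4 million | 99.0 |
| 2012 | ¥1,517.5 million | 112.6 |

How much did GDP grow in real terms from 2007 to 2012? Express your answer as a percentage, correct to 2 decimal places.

7.48%

Deflate each year: 2007 → 1241.4/0.990 = 1253.94; 2012 → 1517.5/1.126 = 1347.69.
So real GDP changed by 1347.69/1253.94 − 1 = 0.0748, i.e. 7.48%.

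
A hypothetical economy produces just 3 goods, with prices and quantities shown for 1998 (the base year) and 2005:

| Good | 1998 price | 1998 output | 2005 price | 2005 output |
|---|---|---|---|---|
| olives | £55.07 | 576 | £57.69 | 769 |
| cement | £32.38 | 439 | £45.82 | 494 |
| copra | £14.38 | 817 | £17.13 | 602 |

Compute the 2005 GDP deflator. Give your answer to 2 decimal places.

115.39

Nominal GDP 2005 = 57.69·769 + 45.82·494 + 17.13·602 = 77310.95.
Real GDP 2005 (at 1998 prices) = 55.07·769 + 32.38·494 + 14.38·602 = 67001.31.
Deflator = Nominal/Real × 100 = 77310.95/67001.31 × 100 = 115.387.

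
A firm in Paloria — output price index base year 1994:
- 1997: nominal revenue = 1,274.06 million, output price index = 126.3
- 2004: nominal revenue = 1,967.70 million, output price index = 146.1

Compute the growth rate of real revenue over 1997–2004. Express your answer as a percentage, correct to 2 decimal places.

33.51%

Real revenue 1997 = 1274.06 / 1.263 = 1008.76.
Real revenue 2004 = 1967.70 / 1.461 = 1346.82.
Real growth = 1346.82 / 1008.76 − 1 = 0.3351.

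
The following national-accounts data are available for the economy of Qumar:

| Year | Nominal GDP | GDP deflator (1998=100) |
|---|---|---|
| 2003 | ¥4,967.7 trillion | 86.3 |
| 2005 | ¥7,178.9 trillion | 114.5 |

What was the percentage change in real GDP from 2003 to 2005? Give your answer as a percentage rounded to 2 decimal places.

8.92%

Real GDP 2003 = 4967.7 / 0.863 = 5756.32.
Real GDP 2005 = 7178.9 / 1.145 = 6269.78.
Real growth = 6269.78 / 5756.32 − 1 = 0.0892.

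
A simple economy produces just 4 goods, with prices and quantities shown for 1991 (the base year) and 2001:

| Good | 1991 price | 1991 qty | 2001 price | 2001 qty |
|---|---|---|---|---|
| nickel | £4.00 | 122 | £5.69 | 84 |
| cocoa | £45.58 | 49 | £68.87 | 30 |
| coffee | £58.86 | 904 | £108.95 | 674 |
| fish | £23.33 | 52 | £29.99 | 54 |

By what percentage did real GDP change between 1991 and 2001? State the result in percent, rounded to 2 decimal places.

Real GDP 1991 = Nominal GDP 1991 = 4.00·122 + 45.58·49 + 58.86·904 + 23.33·52 = 57144.02.
Real GDP 2001 (at 1991 prices) = 4.00·84 + 45.58·30 + 58.86·674 + 23.33·54 = 42634.86.
Real growth = 42634.86/57144.02 − 1 = -0.2539.

-25.39%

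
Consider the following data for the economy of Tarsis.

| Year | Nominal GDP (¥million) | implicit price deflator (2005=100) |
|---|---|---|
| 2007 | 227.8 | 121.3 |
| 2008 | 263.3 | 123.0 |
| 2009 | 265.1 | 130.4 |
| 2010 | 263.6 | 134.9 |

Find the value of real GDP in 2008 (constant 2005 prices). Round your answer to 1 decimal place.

¥214.1 million

Real GDP 2008 = 263.3 / 1.230 = 214.07.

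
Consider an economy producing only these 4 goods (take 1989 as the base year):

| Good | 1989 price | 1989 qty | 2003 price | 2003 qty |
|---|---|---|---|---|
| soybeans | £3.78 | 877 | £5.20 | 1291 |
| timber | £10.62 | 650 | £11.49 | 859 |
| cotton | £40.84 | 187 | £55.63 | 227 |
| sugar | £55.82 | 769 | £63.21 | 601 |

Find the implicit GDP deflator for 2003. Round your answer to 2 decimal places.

118.27

Nominal GDP 2003 = 5.20·1291 + 11.49·859 + 55.63·227 + 63.21·601 = 67200.33.
Real GDP 2003 (at 1989 prices) = 3.78·1291 + 10.62·859 + 40.84·227 + 55.82·601 = 56821.06.
Deflator = Nominal/Real × 100 = 67200.33/56821.06 × 100 = 118.267.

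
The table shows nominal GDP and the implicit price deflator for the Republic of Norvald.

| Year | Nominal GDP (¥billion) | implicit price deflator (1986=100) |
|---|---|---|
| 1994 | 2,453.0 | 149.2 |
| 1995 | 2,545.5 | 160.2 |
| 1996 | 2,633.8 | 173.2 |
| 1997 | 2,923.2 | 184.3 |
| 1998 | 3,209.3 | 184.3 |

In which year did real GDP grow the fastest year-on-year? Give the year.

1998

1995: real = 2545.5/1.602 = 1588.95; growth vs 1994 (1644.10) = -3.35%.
1996: real = 2633.8/1.732 = 1520.67; growth vs 1995 (1588.95) = -4.30%.
1997: real = 2923.2/1.843 = 1586.11; growth vs 1996 (1520.67) = 4.30%.
1998: real = 3209.3/1.843 = 1741.35; growth vs 1997 (1586.11) = 9.79%.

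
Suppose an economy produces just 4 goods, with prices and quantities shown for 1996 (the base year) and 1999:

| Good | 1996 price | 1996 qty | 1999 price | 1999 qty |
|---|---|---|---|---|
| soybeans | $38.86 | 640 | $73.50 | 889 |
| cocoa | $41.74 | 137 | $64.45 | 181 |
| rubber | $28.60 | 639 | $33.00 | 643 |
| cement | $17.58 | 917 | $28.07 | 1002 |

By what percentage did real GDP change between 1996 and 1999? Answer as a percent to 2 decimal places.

20.19%

Real GDP 1996 = Nominal GDP 1996 = 38.86·640 + 41.74·137 + 28.60·639 + 17.58·917 = 64985.04.
Real GDP 1999 (at 1996 prices) = 38.86·889 + 41.74·181 + 28.60·643 + 17.58·1002 = 78106.44.
Real growth = 78106.44/64985.04 − 1 = 0.2019.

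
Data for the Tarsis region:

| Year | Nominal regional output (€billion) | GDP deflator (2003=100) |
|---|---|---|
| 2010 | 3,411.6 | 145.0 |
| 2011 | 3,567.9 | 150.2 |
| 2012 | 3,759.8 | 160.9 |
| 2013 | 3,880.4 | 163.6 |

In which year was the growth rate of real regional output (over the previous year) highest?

2011: real = 3567.9/1.502 = 2375.43; growth vs 2010 (2352.83) = 0.96%.
2012: real = 3759.8/1.609 = 2336.73; growth vs 2011 (2375.43) = -1.63%.
2013: real = 3880.4/1.636 = 2371.88; growth vs 2012 (2336.73) = 1.50%.

2013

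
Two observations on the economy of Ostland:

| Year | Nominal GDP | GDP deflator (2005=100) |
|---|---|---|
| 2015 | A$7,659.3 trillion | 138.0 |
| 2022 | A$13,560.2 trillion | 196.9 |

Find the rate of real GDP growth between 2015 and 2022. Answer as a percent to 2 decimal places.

Real GDP 2015 = 7659.3 / 1.380 = 5550.22.
Real GDP 2022 = 13560.2 / 1.969 = 6886.85.
Real growth = 6886.85 / 5550.22 − 1 = 0.2408.

24.08%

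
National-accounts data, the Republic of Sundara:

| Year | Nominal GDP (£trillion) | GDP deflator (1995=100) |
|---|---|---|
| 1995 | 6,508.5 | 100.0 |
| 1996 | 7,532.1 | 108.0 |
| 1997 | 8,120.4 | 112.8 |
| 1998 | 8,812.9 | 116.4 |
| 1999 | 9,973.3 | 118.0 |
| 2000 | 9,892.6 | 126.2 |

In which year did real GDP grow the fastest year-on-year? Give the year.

1999

1996: real = 7532.1/1.080 = 6974.17; growth vs 1995 (6508.50) = 7.15%.
1997: real = 8120.4/1.128 = 7198.94; growth vs 1996 (6974.17) = 3.22%.
1998: real = 8812.9/1.164 = 7571.22; growth vs 1997 (7198.94) = 5.17%.
1999: real = 9973.3/1.180 = 8451.95; growth vs 1998 (7571.22) = 11.63%.
2000: real = 9892.6/1.262 = 7838.83; growth vs 1999 (8451.95) = -7.25%.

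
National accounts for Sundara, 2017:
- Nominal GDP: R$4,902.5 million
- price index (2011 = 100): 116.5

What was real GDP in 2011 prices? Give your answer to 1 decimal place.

R$4,208.2 million

Real GDP = Nominal / (price index/100) = 4902.5 / 1.165 = 4208.15.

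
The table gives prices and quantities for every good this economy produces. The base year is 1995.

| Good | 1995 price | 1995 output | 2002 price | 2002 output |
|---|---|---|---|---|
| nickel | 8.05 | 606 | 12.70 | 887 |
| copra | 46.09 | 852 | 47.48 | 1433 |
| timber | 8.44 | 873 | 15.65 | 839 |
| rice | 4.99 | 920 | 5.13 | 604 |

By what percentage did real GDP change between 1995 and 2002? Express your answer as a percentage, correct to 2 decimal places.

Real GDP 1995 = Nominal GDP 1995 = 8.05·606 + 46.09·852 + 8.44·873 + 4.99·920 = 56105.90.
Real GDP 2002 (at 1995 prices) = 8.05·887 + 46.09·1433 + 8.44·839 + 4.99·604 = 83282.44.
Real growth = 83282.44/56105.90 − 1 = 0.4844.

48.44%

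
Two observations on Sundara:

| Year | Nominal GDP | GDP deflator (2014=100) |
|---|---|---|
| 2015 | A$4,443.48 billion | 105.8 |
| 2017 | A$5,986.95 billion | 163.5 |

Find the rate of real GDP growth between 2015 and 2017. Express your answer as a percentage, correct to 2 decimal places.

-12.81%

Deflate each year: 2015 → 4443.48/1.058 = 4199.89; 2017 → 5986.95/1.635 = 3661.74.
So real GDP changed by 3661.74/4199.89 − 1 = -0.1281, i.e. -12.81%.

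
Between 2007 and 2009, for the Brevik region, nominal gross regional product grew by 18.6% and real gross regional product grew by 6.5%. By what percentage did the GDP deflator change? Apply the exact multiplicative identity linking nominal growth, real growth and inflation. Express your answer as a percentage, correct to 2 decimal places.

(1 + g_nom) = (1 + g_real)(1 + π), so π = 1.1860 / 1.0650 − 1 = 0.11362.

11.36%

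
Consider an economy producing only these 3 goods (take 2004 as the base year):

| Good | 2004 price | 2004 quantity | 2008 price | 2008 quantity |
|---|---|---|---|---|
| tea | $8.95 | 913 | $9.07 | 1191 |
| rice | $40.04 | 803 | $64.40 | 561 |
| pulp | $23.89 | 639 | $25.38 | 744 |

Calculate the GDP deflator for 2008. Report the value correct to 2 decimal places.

Nominal GDP 2008 = 9.07·1191 + 64.40·561 + 25.38·744 = 65813.49.
Real GDP 2008 (at 2004 prices) = 8.95·1191 + 40.04·561 + 23.89·744 = 50896.05.
Deflator = Nominal/Real × 100 = 65813.49/50896.05 × 100 = 129.310.

129.31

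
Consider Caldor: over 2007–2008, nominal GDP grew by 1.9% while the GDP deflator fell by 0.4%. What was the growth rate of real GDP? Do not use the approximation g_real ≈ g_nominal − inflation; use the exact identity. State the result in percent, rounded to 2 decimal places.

(1 + g_nom) = (1 + g_real)(1 + π), so g_real = 1.0190 / 0.9960 − 1 = 0.02309.

2.31%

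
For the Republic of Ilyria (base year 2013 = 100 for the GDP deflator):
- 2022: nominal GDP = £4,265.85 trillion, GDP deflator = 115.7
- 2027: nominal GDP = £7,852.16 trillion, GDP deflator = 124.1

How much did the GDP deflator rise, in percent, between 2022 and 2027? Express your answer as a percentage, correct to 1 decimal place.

Price-level change = 124.1 / 115.7 − 1 = 0.0726.

7.3%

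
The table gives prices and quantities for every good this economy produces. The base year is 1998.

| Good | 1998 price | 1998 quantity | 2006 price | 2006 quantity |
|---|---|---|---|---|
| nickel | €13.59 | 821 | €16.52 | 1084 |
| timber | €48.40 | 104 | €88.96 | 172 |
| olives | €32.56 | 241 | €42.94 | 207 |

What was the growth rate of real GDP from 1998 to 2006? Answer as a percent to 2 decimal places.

Real GDP 1998 = Nominal GDP 1998 = 13.59·821 + 48.40·104 + 32.56·241 = 24037.95.
Real GDP 2006 (at 1998 prices) = 13.59·1084 + 48.40·172 + 32.56·207 = 29796.28.
Real growth = 29796.28/24037.95 − 1 = 0.2396.

23.96%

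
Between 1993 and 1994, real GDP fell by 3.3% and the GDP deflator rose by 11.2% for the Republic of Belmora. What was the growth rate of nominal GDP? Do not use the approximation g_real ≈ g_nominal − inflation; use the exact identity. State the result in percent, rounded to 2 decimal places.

(1 + g_nom) = (1 + g_real)(1 + π) = 0.9670 × 1.1120 = 1.07530.

7.53%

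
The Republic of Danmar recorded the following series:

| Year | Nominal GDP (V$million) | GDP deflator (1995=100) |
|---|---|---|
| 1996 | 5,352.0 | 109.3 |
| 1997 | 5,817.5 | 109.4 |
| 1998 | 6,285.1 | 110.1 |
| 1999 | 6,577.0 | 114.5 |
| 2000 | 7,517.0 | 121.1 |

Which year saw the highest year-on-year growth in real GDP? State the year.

1997: real = 5817.5/1.094 = 5317.64; growth vs 1996 (4896.61) = 8.60%.
1998: real = 6285.1/1.101 = 5708.54; growth vs 1997 (5317.64) = 7.35%.
1999: real = 6577.0/1.145 = 5744.10; growth vs 1998 (5708.54) = 0.62%.
2000: real = 7517.0/1.211 = 6207.27; growth vs 1999 (5744.10) = 8.06%.

1997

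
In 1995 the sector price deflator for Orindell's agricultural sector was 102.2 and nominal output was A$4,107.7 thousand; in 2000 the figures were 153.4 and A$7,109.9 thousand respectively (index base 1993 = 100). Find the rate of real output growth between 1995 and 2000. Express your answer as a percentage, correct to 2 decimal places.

Deflate each year: 1995 → 4107.7/1.022 = 4019.28; 2000 → 7109.9/1.534 = 4634.88.
So real output changed by 4634.88/4019.28 − 1 = 0.1532, i.e. 15.32%.

15.32%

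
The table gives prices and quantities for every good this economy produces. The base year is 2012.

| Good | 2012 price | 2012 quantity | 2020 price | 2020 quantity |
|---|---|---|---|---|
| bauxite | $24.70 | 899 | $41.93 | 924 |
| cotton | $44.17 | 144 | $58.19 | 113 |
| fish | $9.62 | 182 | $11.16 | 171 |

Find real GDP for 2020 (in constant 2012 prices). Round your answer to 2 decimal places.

Real GDP 2020 = Σ (p_2012 × q_2020) = 24.70·924 + 44.17·113 + 9.62·171 = 29459.03.

$29459.03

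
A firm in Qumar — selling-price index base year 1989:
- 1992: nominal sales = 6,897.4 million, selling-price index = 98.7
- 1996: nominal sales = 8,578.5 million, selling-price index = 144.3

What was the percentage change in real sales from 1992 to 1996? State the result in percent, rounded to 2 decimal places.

Deflate each year: 1992 → 6897.4/0.987 = 6988.25; 1996 → 8578.5/1.443 = 5944.91.
So real sales changed by 5944.91/6988.25 − 1 = -0.1493, i.e. -14.93%.

-14.93%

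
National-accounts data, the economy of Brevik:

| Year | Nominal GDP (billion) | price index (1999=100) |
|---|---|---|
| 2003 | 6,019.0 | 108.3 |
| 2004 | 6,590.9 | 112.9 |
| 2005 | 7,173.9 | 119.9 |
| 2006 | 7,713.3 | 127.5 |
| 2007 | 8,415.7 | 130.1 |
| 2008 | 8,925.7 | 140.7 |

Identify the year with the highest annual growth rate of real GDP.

2004: real = 6590.9/1.129 = 5837.82; growth vs 2003 (5557.71) = 5.04%.
2005: real = 7173.9/1.199 = 5983.24; growth vs 2004 (5837.82) = 2.49%.
2006: real = 7713.3/1.275 = 6049.65; growth vs 2005 (5983.24) = 1.11%.
2007: real = 8415.7/1.301 = 6468.64; growth vs 2006 (6049.65) = 6.93%.
2008: real = 8925.7/1.407 = 6343.78; growth vs 2007 (6468.64) = -1.93%.

2007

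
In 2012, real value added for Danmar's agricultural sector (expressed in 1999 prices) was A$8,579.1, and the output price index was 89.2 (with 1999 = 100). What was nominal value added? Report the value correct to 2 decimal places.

Nominal value added = Real × (output price index/100) = 8579.1 × 0.892 = 7652.56.

A$7,652.56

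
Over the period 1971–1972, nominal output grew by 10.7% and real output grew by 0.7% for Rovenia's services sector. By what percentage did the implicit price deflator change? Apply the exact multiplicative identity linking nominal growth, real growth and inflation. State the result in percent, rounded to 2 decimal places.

9.93%

(1 + g_nom) = (1 + g_real)(1 + π), so π = 1.1070 / 1.0070 − 1 = 0.09930.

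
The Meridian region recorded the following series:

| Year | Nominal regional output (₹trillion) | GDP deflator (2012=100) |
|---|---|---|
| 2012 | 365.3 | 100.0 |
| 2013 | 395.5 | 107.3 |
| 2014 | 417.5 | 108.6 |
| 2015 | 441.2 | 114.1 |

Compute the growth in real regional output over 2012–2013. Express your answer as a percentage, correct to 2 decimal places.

Real regional output 2012 = 365.3/1.000 = 365.30.
Real regional output 2013 = 395.5/1.073 = 368.59.
Change = 368.59/365.30 − 1 = 0.0090.

0.90%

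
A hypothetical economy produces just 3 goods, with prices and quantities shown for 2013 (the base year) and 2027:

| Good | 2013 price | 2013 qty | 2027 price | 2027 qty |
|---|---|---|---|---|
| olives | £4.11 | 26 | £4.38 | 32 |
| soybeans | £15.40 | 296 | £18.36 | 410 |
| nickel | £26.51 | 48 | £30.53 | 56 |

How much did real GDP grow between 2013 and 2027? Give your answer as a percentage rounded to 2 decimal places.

Real GDP 2013 = Nominal GDP 2013 = 4.11·26 + 15.40·296 + 26.51·48 = 5937.74.
Real GDP 2027 (at 2013 prices) = 4.11·32 + 15.40·410 + 26.51·56 = 7930.08.
Real growth = 7930.08/5937.74 − 1 = 0.3355.

33.55%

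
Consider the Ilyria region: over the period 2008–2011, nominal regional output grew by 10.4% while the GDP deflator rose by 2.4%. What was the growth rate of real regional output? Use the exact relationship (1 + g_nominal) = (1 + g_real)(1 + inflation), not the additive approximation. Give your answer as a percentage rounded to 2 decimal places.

7.81%

(1 + g_nom) = (1 + g_real)(1 + π), so g_real = 1.1040 / 1.0240 − 1 = 0.07813.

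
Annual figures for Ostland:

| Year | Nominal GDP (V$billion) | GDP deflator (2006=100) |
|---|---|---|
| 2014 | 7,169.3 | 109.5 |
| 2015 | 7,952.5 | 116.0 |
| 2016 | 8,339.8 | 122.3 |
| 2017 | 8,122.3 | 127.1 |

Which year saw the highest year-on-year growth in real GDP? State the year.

2015: real = 7952.5/1.160 = 6855.60; growth vs 2014 (6547.31) = 4.71%.
2016: real = 8339.8/1.223 = 6819.13; growth vs 2015 (6855.60) = -0.53%.
2017: real = 8122.3/1.271 = 6390.48; growth vs 2016 (6819.13) = -6.29%.

2015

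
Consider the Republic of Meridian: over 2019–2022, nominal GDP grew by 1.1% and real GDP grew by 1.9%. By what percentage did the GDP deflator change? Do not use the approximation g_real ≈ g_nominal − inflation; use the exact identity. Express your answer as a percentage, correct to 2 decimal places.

-0.79%

(1 + g_nom) = (1 + g_real)(1 + π), so π = 1.0110 / 1.0190 − 1 = -0.00785.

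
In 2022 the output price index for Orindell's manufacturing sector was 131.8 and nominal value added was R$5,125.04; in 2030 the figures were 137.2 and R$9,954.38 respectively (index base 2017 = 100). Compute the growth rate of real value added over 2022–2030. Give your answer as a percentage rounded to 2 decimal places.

Deflate each year: 2022 → 5125.04/1.318 = 3888.50; 2030 → 9954.38/1.372 = 7255.38.
So real value added changed by 7255.38/3888.50 − 1 = 0.8659, i.e. 86.59%.

86.59%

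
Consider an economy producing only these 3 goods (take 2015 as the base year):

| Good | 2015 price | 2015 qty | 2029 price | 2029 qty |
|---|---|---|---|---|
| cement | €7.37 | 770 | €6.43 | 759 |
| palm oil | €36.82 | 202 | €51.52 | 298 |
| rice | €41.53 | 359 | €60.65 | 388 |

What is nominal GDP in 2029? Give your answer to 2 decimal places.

€43765.53

Nominal GDP 2029 = Σ (p_2029 × q_2029) = 6.43·759 + 51.52·298 + 60.65·388 = 43765.53.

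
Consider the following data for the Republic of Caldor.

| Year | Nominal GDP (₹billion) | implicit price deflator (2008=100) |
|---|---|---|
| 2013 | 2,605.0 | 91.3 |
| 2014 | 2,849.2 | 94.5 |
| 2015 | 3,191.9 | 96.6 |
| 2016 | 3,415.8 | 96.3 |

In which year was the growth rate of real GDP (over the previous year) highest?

2015

2014: real = 2849.2/0.945 = 3015.03; growth vs 2013 (2853.23) = 5.67%.
2015: real = 3191.9/0.966 = 3304.24; growth vs 2014 (3015.03) = 9.59%.
2016: real = 3415.8/0.963 = 3547.04; growth vs 2015 (3304.24) = 7.35%.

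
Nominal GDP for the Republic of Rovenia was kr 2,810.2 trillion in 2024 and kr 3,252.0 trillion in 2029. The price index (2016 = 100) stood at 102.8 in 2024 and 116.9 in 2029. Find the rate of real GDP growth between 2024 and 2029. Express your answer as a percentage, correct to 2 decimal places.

Real GDP 2024 = 2810.2 / 1.028 = 2733.66.
Real GDP 2029 = 3252.0 / 1.169 = 2781.86.
Real growth = 2781.86 / 2733.66 − 1 = 0.0176.

1.76%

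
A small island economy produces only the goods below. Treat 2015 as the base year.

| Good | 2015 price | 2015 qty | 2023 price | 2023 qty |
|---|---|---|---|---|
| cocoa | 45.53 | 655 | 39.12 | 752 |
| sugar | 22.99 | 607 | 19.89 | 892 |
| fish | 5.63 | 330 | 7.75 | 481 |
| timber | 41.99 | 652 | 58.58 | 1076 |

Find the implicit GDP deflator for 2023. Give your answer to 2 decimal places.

Nominal GDP 2023 = 39.12·752 + 19.89·892 + 7.75·481 + 58.58·1076 = 113919.95.
Real GDP 2023 (at 2015 prices) = 45.53·752 + 22.99·892 + 5.63·481 + 41.99·1076 = 102634.91.
Deflator = Nominal/Real × 100 = 113919.95/102634.91 × 100 = 110.995.

111.00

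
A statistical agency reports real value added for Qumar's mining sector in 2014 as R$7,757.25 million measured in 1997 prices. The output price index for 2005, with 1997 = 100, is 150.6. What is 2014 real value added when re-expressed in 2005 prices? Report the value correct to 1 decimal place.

R$11,682.4 million

Real value added in 2005 prices = Real value added in 1997 prices × (P_2005/P_1997) = 7757.25 × 1.506 = 11682.42.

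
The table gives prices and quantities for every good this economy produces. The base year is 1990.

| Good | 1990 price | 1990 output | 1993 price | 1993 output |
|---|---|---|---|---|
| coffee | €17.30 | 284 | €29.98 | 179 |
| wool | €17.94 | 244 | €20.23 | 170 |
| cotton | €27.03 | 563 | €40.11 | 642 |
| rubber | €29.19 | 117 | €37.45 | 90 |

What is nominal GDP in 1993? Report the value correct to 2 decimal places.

€37926.64

Nominal GDP 1993 = Σ (p_1993 × q_1993) = 29.98·179 + 20.23·170 + 40.11·642 + 37.45·90 = 37926.64.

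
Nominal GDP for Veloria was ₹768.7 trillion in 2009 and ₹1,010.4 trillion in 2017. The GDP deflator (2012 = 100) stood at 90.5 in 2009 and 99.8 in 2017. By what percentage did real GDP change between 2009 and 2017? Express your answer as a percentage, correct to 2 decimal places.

19.19%

Deflate each year: 2009 → 768.7/0.905 = 849.39; 2017 → 1010.4/0.998 = 1012.42.
So real GDP changed by 1012.42/849.39 − 1 = 0.1919, i.e. 19.19%.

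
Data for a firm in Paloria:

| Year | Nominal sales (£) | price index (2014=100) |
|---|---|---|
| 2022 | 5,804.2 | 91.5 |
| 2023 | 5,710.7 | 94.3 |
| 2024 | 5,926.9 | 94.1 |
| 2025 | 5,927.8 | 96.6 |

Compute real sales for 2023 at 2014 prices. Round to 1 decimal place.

£6,055.9

Real sales 2023 = 5710.7 / 0.943 = 6055.89.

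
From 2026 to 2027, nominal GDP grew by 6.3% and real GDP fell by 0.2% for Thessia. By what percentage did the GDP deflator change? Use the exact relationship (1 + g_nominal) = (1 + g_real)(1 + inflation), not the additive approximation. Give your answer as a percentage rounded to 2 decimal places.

(1 + g_nom) = (1 + g_real)(1 + π), so π = 1.0630 / 0.9980 − 1 = 0.06513.

6.51%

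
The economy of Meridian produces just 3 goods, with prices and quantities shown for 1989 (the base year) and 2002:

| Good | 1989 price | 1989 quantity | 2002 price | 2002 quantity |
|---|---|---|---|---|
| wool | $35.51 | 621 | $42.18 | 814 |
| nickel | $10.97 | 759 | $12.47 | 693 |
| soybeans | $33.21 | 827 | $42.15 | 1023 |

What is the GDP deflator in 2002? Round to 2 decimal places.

Nominal GDP 2002 = 42.18·814 + 12.47·693 + 42.15·1023 = 86095.68.
Real GDP 2002 (at 1989 prices) = 35.51·814 + 10.97·693 + 33.21·1023 = 70481.18.
Deflator = Nominal/Real × 100 = 86095.68/70481.18 × 100 = 122.154.

122.15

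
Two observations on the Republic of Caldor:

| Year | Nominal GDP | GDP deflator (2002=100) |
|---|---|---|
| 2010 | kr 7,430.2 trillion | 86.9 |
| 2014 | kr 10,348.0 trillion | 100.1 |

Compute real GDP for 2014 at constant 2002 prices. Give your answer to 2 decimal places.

Real GDP = Nominal / (GDP deflator/100) = 10348.0 / 1.001 = 10337.66.

kr 10,337.66 trillion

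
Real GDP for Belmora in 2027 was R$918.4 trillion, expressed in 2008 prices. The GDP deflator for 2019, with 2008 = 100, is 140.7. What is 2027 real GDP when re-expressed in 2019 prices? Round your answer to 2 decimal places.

R$1,292.19 trillion

Real GDP in 2019 prices = Real GDP in 2008 prices × (P_2019/P_2008) = 918.4 × 1.407 = 1292.19.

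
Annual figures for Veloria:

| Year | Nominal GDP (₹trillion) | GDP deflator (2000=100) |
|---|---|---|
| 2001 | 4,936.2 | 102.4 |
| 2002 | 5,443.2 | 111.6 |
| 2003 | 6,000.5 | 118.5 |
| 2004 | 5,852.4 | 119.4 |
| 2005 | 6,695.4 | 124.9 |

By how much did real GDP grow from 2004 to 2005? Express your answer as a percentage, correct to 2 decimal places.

Real GDP 2004 = 5852.4/1.194 = 4901.51.
Real GDP 2005 = 6695.4/1.249 = 5360.61.
Change = 5360.61/4901.51 − 1 = 0.0937.

9.37%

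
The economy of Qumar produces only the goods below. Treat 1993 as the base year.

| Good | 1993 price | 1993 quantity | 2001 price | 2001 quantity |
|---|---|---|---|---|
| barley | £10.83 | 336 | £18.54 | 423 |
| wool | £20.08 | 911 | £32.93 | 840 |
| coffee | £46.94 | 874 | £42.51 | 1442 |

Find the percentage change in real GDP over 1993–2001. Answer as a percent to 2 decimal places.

41.58%

Real GDP 1993 = Nominal GDP 1993 = 10.83·336 + 20.08·911 + 46.94·874 = 62957.32.
Real GDP 2001 (at 1993 prices) = 10.83·423 + 20.08·840 + 46.94·1442 = 89135.77.
Real growth = 89135.77/62957.32 − 1 = 0.4158.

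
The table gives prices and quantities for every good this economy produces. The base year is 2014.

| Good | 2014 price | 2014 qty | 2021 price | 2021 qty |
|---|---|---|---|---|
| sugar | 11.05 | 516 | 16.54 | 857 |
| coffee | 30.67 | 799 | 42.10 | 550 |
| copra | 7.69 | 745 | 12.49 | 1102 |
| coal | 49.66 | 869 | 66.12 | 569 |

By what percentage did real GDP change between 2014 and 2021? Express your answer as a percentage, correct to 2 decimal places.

Real GDP 2014 = Nominal GDP 2014 = 11.05·516 + 30.67·799 + 7.69·745 + 49.66·869 = 79090.72.
Real GDP 2021 (at 2014 prices) = 11.05·857 + 30.67·550 + 7.69·1102 + 49.66·569 = 63069.27.
Real growth = 63069.27/79090.72 − 1 = -0.2026.

-20.26%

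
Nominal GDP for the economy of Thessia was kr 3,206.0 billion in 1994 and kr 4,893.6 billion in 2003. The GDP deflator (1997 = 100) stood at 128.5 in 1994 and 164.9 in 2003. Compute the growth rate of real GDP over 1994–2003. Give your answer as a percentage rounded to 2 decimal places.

Real GDP 1994 = 3206.0 / 1.285 = 2494.94.
Real GDP 2003 = 4893.6 / 1.649 = 2967.62.
Real growth = 2967.62 / 2494.94 − 1 = 0.1895.

18.95%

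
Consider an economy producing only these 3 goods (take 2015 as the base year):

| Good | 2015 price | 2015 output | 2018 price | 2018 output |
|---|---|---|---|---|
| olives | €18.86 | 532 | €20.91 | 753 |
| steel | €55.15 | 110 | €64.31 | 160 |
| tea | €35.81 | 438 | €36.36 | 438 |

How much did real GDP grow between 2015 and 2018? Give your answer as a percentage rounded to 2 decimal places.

21.79%

Real GDP 2015 = Nominal GDP 2015 = 18.86·532 + 55.15·110 + 35.81·438 = 31784.80.
Real GDP 2018 (at 2015 prices) = 18.86·753 + 55.15·160 + 35.81·438 = 38710.36.
Real growth = 38710.36/31784.80 − 1 = 0.2179.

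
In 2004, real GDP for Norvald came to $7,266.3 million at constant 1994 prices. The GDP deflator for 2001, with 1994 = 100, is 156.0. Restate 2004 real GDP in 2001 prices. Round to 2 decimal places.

Real GDP in 2001 prices = Real GDP in 1994 prices × (P_2001/P_1994) = 7266.3 × 1.560 = 11335.43.

$11,335.43 million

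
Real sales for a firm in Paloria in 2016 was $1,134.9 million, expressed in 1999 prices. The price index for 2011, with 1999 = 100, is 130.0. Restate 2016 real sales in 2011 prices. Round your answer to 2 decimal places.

$1,475.37 million

Real sales in 2011 prices = Real sales in 1999 prices × (P_2011/P_1999) = 1134.9 × 1.300 = 1475.37.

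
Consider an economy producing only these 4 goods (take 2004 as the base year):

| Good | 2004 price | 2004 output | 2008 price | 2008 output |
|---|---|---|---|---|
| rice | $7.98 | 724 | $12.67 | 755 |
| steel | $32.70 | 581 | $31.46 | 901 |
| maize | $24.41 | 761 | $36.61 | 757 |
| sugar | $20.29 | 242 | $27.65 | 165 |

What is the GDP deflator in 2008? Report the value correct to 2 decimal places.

Nominal GDP 2008 = 12.67·755 + 31.46·901 + 36.61·757 + 27.65·165 = 70187.33.
Real GDP 2008 (at 2004 prices) = 7.98·755 + 32.70·901 + 24.41·757 + 20.29·165 = 57313.82.
Deflator = Nominal/Real × 100 = 70187.33/57313.82 × 100 = 122.461.

122.46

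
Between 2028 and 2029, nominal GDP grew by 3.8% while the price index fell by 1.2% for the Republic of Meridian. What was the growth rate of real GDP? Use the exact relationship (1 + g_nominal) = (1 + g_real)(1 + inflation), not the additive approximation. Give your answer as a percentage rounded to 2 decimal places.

5.06%

(1 + g_nom) = (1 + g_real)(1 + π), so g_real = 1.0380 / 0.9880 − 1 = 0.05061.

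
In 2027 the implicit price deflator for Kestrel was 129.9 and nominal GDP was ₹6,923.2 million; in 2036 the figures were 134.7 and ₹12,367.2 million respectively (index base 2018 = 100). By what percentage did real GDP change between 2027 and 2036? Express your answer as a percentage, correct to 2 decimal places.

72.27%

Deflate each year: 2027 → 6923.2/1.299 = 5329.64; 2036 → 12367.2/1.347 = 9181.29.
So real GDP changed by 9181.29/5329.64 − 1 = 0.7227, i.e. 72.27%.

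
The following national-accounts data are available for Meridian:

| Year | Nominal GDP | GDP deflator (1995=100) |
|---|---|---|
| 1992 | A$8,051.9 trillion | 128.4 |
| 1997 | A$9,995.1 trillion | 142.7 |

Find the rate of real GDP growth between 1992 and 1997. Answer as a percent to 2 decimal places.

11.69%

Real GDP 1992 = 8051.9 / 1.284 = 6270.95.
Real GDP 1997 = 9995.1 / 1.427 = 7004.27.
Real growth = 7004.27 / 6270.95 − 1 = 0.1169.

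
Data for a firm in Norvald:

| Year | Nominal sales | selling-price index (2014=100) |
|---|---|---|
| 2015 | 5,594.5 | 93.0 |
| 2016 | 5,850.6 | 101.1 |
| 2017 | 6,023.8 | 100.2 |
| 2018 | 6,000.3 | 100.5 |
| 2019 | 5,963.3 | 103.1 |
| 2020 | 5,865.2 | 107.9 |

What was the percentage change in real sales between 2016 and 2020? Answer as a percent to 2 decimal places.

-6.07%

Real sales 2016 = 5850.6/1.011 = 5786.94.
Real sales 2020 = 5865.2/1.079 = 5435.77.
Change = 5435.77/5786.94 − 1 = -0.0607.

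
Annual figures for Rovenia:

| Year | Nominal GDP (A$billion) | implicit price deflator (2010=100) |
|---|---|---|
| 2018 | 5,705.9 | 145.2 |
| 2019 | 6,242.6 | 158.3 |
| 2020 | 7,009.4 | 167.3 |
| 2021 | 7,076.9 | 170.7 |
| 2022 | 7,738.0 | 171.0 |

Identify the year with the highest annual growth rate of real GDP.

2022

2019: real = 6242.6/1.583 = 3943.52; growth vs 2018 (3929.68) = 0.35%.
2020: real = 7009.4/1.673 = 4189.72; growth vs 2019 (3943.52) = 6.24%.
2021: real = 7076.9/1.707 = 4145.81; growth vs 2020 (4189.72) = -1.05%.
2022: real = 7738.0/1.710 = 4525.15; growth vs 2021 (4145.81) = 9.15%.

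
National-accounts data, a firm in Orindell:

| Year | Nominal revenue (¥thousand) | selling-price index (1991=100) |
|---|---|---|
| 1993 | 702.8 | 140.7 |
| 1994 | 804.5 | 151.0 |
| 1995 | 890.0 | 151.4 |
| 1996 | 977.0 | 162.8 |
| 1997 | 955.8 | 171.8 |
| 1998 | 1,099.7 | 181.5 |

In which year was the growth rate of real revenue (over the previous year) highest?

1994: real = 804.5/1.510 = 532.78; growth vs 1993 (499.50) = 6.66%.
1995: real = 890.0/1.514 = 587.85; growth vs 1994 (532.78) = 10.34%.
1996: real = 977.0/1.628 = 600.12; growth vs 1995 (587.85) = 2.09%.
1997: real = 955.8/1.718 = 556.34; growth vs 1996 (600.12) = -7.30%.
1998: real = 1099.7/1.815 = 605.90; growth vs 1997 (556.34) = 8.91%.

1995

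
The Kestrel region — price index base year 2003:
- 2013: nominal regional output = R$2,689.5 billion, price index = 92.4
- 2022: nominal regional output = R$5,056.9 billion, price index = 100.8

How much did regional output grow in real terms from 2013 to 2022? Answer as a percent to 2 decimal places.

72.36%

Real regional output 2013 = 2689.5 / 0.924 = 2910.71.
Real regional output 2022 = 5056.9 / 1.008 = 5016.77.
Real growth = 5016.77 / 2910.71 − 1 = 0.7236.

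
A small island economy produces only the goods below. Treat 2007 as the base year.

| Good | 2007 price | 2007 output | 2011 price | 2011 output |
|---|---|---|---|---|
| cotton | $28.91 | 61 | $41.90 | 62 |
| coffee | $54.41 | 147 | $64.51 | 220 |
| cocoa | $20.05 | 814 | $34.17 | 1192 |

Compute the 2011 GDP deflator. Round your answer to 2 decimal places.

Nominal GDP 2011 = 41.90·62 + 64.51·220 + 34.17·1192 = 57520.64.
Real GDP 2011 (at 2007 prices) = 28.91·62 + 54.41·220 + 20.05·1192 = 37662.22.
Deflator = Nominal/Real × 100 = 57520.64/37662.22 × 100 = 152.728.

152.73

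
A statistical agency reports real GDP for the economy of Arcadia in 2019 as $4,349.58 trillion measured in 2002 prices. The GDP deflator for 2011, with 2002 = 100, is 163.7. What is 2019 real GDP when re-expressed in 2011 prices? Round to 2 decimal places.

$7,120.26 trillion

Real GDP in 2011 prices = Real GDP in 2002 prices × (P_2011/P_2002) = 4349.58 × 1.637 = 7120.26.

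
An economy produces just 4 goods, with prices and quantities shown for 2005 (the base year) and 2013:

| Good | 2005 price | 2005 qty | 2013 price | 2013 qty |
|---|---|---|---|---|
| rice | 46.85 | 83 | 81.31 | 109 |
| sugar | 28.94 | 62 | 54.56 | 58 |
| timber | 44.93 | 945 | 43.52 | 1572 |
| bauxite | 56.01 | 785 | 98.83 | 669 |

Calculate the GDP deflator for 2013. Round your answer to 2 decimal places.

Nominal GDP 2013 = 81.31·109 + 54.56·58 + 43.52·1572 + 98.83·669 = 146557.98.
Real GDP 2013 (at 2005 prices) = 46.85·109 + 28.94·58 + 44.93·1572 + 56.01·669 = 114885.82.
Deflator = Nominal/Real × 100 = 146557.98/114885.82 × 100 = 127.568.

127.57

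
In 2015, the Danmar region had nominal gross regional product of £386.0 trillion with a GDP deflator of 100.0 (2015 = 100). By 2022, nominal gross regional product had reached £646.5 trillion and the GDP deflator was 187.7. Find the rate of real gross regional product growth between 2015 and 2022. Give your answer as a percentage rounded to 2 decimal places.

Deflate each year: 2015 → 386.0/1.000 = 386.00; 2022 → 646.5/1.877 = 344.43.
So real gross regional product changed by 344.43/386.00 − 1 = -0.1077, i.e. -10.77%.

-10.77%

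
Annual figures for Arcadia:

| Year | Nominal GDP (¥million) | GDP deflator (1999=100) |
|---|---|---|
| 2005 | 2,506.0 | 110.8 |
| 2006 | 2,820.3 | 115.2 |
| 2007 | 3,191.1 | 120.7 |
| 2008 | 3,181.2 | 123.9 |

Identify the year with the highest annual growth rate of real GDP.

2006

2006: real = 2820.3/1.152 = 2448.18; growth vs 2005 (2261.73) = 8.24%.
2007: real = 3191.1/1.207 = 2643.83; growth vs 2006 (2448.18) = 7.99%.
2008: real = 3181.2/1.239 = 2567.55; growth vs 2007 (2643.83) = -2.89%.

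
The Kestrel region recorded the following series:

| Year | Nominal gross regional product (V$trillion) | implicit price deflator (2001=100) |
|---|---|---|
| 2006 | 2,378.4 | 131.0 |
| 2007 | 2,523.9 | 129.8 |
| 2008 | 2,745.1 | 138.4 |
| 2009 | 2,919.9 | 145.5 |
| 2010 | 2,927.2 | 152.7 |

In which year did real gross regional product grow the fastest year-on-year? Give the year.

2007: real = 2523.9/1.298 = 1944.45; growth vs 2006 (1815.57) = 7.10%.
2008: real = 2745.1/1.384 = 1983.45; growth vs 2007 (1944.45) = 2.01%.
2009: real = 2919.9/1.455 = 2006.80; growth vs 2008 (1983.45) = 1.18%.
2010: real = 2927.2/1.527 = 1916.96; growth vs 2009 (2006.80) = -4.48%.

2007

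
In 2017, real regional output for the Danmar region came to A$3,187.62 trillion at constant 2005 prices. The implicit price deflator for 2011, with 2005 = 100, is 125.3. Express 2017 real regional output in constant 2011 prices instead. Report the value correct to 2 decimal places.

A$3,994.09 trillion

Real regional output in 2011 prices = Real regional output in 2005 prices × (P_2011/P_2005) = 3187.62 × 1.253 = 3994.09.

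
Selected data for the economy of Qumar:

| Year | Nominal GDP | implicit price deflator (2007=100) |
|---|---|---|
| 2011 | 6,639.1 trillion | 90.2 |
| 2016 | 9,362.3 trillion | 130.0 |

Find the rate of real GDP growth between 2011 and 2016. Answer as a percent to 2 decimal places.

-2.16%

Deflate each year: 2011 → 6639.1/0.902 = 7360.42; 2016 → 9362.3/1.300 = 7201.77.
So real GDP changed by 7201.77/7360.42 − 1 = -0.0216, i.e. -2.16%.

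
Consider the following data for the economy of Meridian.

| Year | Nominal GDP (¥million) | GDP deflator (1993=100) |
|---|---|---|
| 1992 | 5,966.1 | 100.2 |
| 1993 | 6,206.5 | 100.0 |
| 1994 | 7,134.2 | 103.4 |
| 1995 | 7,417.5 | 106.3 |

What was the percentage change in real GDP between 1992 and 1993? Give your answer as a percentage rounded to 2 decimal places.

4.24%

Real GDP 1992 = 5966.1/1.002 = 5954.19.
Real GDP 1993 = 6206.5/1.000 = 6206.50.
Change = 6206.50/5954.19 − 1 = 0.0424.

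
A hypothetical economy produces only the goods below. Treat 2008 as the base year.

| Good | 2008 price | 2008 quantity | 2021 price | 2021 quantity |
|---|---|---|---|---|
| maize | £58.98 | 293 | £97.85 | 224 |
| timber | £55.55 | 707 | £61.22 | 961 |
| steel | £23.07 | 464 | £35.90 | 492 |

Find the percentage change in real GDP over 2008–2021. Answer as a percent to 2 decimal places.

Real GDP 2008 = Nominal GDP 2008 = 58.98·293 + 55.55·707 + 23.07·464 = 67259.47.
Real GDP 2021 (at 2008 prices) = 58.98·224 + 55.55·961 + 23.07·492 = 77945.51.
Real growth = 77945.51/67259.47 − 1 = 0.1589.

15.89%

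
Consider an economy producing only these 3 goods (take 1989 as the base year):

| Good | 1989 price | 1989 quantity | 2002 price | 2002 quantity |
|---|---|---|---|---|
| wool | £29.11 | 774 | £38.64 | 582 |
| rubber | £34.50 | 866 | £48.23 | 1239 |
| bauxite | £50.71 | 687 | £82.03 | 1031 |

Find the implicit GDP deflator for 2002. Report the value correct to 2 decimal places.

148.99

Nominal GDP 2002 = 38.64·582 + 48.23·1239 + 82.03·1031 = 166818.38.
Real GDP 2002 (at 1989 prices) = 29.11·582 + 34.50·1239 + 50.71·1031 = 111969.53.
Deflator = Nominal/Real × 100 = 166818.38/111969.53 × 100 = 148.986.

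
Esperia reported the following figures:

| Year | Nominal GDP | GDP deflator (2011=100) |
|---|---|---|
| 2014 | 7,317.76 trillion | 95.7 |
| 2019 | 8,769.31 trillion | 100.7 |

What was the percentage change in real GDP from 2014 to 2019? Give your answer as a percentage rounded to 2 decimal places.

13.89%

Real GDP 2014 = 7317.76 / 0.957 = 7646.56.
Real GDP 2019 = 8769.31 / 1.007 = 8708.35.
Real growth = 8708.35 / 7646.56 − 1 = 0.1389.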